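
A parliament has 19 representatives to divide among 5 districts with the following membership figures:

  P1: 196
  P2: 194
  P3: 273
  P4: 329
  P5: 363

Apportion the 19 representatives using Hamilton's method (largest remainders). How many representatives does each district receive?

Total 1355; standard divisor 1355/19 ≈ 71.316.
Standard quotas: P1 2.748, P2 2.720, P3 3.828, P4 4.613, P5 5.090.
Lower quotas: P1 2, P2 2, P3 3, P4 4, P5 5 (sum 16, leaving 3 seats).
Remainders in descending order: P3 0.828, P1 0.748, P2 0.720, P4 0.613, P5 0.090.
Largest remainders: P3, P1, P2 receive the extra seats.

P1 3, P2 3, P3 4, P4 4, P5 5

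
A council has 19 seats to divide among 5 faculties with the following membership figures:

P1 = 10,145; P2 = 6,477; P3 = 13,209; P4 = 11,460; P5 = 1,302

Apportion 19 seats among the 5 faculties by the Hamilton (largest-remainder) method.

Total 42593; standard divisor 42593/19 ≈ 2241.737.
Standard quotas: P1 4.5255, P2 2.8893, P3 5.8923, P4 5.1121, P5 0.5808.
Lower quotas: P1 4, P2 2, P3 5, P4 5, P5 0 (sum 16, leaving 3 seats).
Remainders in descending order: P3 0.8923, P2 0.8893, P5 0.5808, P1 0.5255, P4 0.1121.
Largest remainders: P3, P2, P5 receive the extra seats.

P1: 4, P2: 3, P3: 6, P4: 5, P5: 1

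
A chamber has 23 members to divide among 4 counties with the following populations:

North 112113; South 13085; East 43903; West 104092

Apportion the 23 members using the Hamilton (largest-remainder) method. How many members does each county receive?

North=9, South=1, East=4, West=9

Standard divisor: 273193 ÷ 23 ≈ 11877.957.
Standard quotas: North 9.4387, South 1.1016, East 3.6962, West 8.7635.
Lower quotas: North 9, South 1, East 3, West 8 (sum 21, leaving 2 seats).
Remainders in descending order: West 0.7635, East 0.6962, North 0.4387, South 0.1016.
The surplus seats go to West, East.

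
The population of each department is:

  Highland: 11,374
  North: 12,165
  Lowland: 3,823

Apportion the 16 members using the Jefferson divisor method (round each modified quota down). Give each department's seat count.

Standard divisor 27362/16 ≈ 1710.125; standard quotas: Highland 6.651, North 7.114, Lowland 2.236.
Rounding down gives 6, 7, 2 = 15 seats, so the divisor must be adjusted.
With modified divisor 1600: modified quotas Highland 7.109, North 7.603, Lowland 2.389.
Rounding down: Highland 7, North 7, Lowland 2 (total 16).

Highland=7, North=7, Lowland=2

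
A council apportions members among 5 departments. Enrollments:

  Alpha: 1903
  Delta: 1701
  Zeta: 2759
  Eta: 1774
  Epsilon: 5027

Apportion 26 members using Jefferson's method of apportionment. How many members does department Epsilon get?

Standard divisor 13164/26 ≈ 506.308; standard quotas: Alpha 3.759, Delta 3.360, Zeta 5.449, Eta 3.504, Epsilon 9.929.
Rounding down gives 3, 3, 5, 3, 9 = 23 seats, so the divisor must be adjusted.
With modified divisor 458: modified quotas Alpha 4.155, Delta 3.714, Zeta 6.024, Eta 3.873, Epsilon 10.976.
Rounding down: Alpha 4, Delta 3, Zeta 6, Eta 3, Epsilon 10 (total 26).
Epsilon receives 10.

10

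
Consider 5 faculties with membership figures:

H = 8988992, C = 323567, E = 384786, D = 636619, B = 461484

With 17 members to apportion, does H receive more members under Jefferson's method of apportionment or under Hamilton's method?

Jefferson: H 16, C 0, E 0, D 1, B 0.
Hamilton: H 14, C 0, E 1, D 1, B 1.
H gets 16 under Jefferson and 14 under Hamilton.

Jefferson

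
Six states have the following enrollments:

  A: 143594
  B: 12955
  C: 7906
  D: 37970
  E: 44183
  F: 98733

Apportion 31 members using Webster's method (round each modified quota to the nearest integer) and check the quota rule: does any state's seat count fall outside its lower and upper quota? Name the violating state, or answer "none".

none

Standard quotas: A 12.890, B 1.163, C 0.710, D 3.408, E 3.966, F 8.863.
Webster allocation: A 13, B 1, C 1, D 3, E 4, F 9.
Every allocation lies between the lower and upper quota.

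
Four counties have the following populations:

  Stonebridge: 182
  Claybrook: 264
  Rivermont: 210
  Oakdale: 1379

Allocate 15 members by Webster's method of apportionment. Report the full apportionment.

Stonebridge 1, Claybrook 2, Rivermont 2, Oakdale 10

Standard divisor 2035/15 ≈ 135.667; standard quotas: Stonebridge 1.342, Claybrook 1.946, Rivermont 1.548, Oakdale 10.165.
Rounding to the nearest integer gives Stonebridge 1, Claybrook 2, Rivermont 2, Oakdale 10 — total 15, matching the house size, so no adjustment is needed.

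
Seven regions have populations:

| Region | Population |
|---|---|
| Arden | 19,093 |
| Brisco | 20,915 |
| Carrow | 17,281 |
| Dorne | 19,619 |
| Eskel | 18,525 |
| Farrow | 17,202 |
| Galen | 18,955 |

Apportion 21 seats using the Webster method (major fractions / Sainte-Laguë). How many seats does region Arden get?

Standard divisor 131590/21 ≈ 6266.19; standard quotas: Arden 3.047, Brisco 3.338, Carrow 2.758, Dorne 3.131, Eskel 2.956, Farrow 2.745, Galen 3.025.
Rounding to the nearest integer gives Arden 3, Brisco 3, Carrow 3, Dorne 3, Eskel 3, Farrow 3, Galen 3 — total 21, matching the house size, so no adjustment is needed.
Arden receives 3.

3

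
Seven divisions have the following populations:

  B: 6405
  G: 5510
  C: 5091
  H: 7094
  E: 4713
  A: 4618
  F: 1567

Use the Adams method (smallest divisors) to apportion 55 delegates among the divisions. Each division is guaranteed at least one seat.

Standard divisor 34998/55 ≈ 636.327; standard quotas: B 10.066, G 8.659, C 8.001, H 11.148, E 7.407, A 7.257, F 2.463.
Rounding up gives 11, 9, 9, 12, 8, 8, 3 = 60 seats, so the divisor must be adjusted.
With modified divisor 680: modified quotas B 9.419, G 8.103, C 7.487, H 10.432, E 6.931, A 6.791, F 2.304.
Rounding up: B 10, G 9, C 8, H 11, E 7, A 7, F 3 (total 55).

B=10, G=9, C=8, H=11, E=7, A=7, F=3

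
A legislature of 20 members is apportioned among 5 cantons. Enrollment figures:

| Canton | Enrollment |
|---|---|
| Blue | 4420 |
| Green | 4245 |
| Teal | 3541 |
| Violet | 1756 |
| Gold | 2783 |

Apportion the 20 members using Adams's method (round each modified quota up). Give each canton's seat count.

Standard divisor 16745/20 ≈ 837.25; standard quotas: Blue 5.279, Green 5.070, Teal 4.229, Violet 2.097, Gold 3.324.
Rounding up gives 6, 6, 5, 3, 4 = 24 seats, so the divisor must be adjusted.
With modified divisor 900: modified quotas Blue 4.911, Green 4.717, Teal 3.934, Violet 1.951, Gold 3.092.
Rounding up: Blue 5, Green 5, Teal 4, Violet 2, Gold 4 (total 20).

Blue: 5, Green: 5, Teal: 4, Violet: 2, Gold: 4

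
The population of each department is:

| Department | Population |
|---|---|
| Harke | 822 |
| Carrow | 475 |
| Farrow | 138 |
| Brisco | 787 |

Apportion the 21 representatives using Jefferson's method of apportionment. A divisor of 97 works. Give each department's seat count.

With modified divisor 97: modified quotas Harke 8.474, Carrow 4.897, Farrow 1.423, Brisco 8.113.
Rounding down: Harke 8, Carrow 4, Farrow 1, Brisco 8 (total 21).

Harke=8, Carrow=4, Farrow=1, Brisco=8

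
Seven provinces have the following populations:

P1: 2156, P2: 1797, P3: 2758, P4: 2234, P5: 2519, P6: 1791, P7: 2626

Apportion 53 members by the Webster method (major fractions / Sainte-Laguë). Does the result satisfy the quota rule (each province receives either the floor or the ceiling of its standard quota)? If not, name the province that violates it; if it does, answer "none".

Standard quotas: P1 7.195, P2 5.997, P3 9.204, P4 7.456, P5 8.407, P6 5.977, P7 8.764.
Webster allocation: P1 7, P2 6, P3 9, P4 8, P5 8, P6 6, P7 9.
Every allocation lies between the lower and upper quota.

none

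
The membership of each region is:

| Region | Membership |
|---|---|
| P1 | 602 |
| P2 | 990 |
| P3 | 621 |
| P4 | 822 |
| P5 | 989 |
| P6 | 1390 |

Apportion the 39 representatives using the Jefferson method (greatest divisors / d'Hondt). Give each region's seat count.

Standard divisor 5414/39 ≈ 138.821; standard quotas: P1 4.337, P2 7.132, P3 4.473, P4 5.921, P5 7.124, P6 10.013.
Rounding down gives 4, 7, 4, 5, 7, 10 = 37 seats, so the divisor must be adjusted.
With modified divisor 125: modified quotas P1 4.816, P2 7.920, P3 4.968, P4 6.576, P5 7.912, P6 11.120.
Rounding down: P1 4, P2 7, P3 4, P4 6, P5 7, P6 11 (total 39).

P1 4; P2 7; P3 4; P4 6; P5 7; P6 11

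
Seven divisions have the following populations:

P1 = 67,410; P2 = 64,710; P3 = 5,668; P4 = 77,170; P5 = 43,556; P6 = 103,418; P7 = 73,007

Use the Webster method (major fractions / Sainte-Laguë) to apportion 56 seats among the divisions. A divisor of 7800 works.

With modified divisor 7800: modified quotas P1 8.642, P2 8.296, P3 0.727, P4 9.894, P5 5.584, P6 13.259, P7 9.360.
Rounding to the nearest integer: P1 9, P2 8, P3 1, P4 10, P5 6, P6 13, P7 9 (total 56).

P1=9, P2=8, P3=1, P4=10, P5=6, P6=13, P7=9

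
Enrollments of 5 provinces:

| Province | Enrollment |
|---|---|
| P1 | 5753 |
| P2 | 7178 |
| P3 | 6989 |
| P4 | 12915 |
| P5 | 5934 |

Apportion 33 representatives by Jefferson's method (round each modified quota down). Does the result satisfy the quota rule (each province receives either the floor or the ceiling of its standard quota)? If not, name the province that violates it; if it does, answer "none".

none

Standard quotas: P1 4.897, P2 6.110, P3 5.949, P4 10.993, P5 5.051.
Jefferson allocation: P1 5, P2 6, P3 6, P4 11, P5 5.
Every allocation lies between the lower and upper quota.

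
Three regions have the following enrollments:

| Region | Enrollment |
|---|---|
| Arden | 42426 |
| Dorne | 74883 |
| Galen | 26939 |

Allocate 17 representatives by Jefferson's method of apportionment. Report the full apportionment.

Arden 5; Dorne 9; Galen 3

Standard divisor 144248/17 ≈ 8485.176; standard quotas: Arden 5.000, Dorne 8.825, Galen 3.175.
Rounding down gives 5, 8, 3 = 16 seats, so the divisor must be adjusted.
With modified divisor 7900: modified quotas Arden 5.370, Dorne 9.479, Galen 3.410.
Rounding down: Arden 5, Dorne 9, Galen 3 (total 17).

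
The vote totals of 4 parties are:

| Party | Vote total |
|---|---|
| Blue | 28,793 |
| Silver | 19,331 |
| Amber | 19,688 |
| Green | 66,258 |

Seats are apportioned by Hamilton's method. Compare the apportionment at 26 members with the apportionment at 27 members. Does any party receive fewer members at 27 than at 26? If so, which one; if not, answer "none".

none

At 26 seats: Blue 5, Silver 4, Amber 4, Green 13.
At 27 seats: Blue 6, Silver 4, Amber 4, Green 13.
No party's allocation decreased.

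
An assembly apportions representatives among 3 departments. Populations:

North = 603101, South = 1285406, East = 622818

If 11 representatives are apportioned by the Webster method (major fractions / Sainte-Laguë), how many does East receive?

Standard divisor 2511325/11 ≈ 228302.273; standard quotas: North 2.642, South 5.630, East 2.728.
Rounding to the nearest integer gives 3, 6, 3 = 12 seats, so the divisor must be adjusted.
With modified divisor 237500: modified quotas North 2.539, South 5.412, East 2.622.
Rounding to the nearest integer: North 3, South 5, East 3 (total 11).
East receives 3.

3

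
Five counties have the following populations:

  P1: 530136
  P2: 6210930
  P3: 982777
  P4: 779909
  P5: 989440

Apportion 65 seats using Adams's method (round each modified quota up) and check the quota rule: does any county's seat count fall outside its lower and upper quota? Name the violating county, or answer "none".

P2

Standard quotas: P1 3.630, P2 42.526, P3 6.729, P4 5.340, P5 6.775.
Adams allocation: P1 4, P2 41, P3 7, P4 6, P5 7.
P2 has quota 42.526 (lower 42, upper 43) but receives 41 — outside the quota interval.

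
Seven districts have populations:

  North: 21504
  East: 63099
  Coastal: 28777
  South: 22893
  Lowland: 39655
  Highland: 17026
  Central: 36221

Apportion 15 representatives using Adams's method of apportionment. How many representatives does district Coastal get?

Standard divisor 229175/15 ≈ 15278.333; standard quotas: North 1.407, East 4.130, Coastal 1.884, South 1.498, Lowland 2.596, Highland 1.114, Central 2.371.
Rounding up gives 2, 5, 2, 2, 3, 2, 3 = 19 seats, so the divisor must be adjusted.
With modified divisor 20400: modified quotas North 1.054, East 3.093, Coastal 1.411, South 1.122, Lowland 1.944, Highland 0.835, Central 1.776.
Rounding up: North 2, East 4, Coastal 2, South 2, Lowland 2, Highland 1, Central 2 (total 15).
Coastal receives 2.

2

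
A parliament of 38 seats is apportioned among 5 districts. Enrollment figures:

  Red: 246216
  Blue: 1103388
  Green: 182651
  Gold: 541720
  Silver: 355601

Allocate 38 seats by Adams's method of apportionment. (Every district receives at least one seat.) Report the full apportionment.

Standard divisor 2429576/38 ≈ 63936.211; standard quotas: Red 3.851, Blue 17.258, Green 2.857, Gold 8.473, Silver 5.562.
Rounding up gives 4, 18, 3, 9, 6 = 40 seats, so the divisor must be adjusted.
With modified divisor 68300: modified quotas Red 3.605, Blue 16.155, Green 2.674, Gold 7.931, Silver 5.206.
Rounding up: Red 4, Blue 17, Green 3, Gold 8, Silver 6 (total 38).

Red: 4, Blue: 17, Green: 3, Gold: 8, Silver: 6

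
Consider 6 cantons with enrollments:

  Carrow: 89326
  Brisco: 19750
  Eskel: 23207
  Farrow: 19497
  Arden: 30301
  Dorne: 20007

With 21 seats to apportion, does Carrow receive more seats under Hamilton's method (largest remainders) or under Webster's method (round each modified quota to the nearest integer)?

Hamilton: Carrow 9, Brisco 2, Eskel 3, Farrow 2, Arden 3, Dorne 2.
Webster: Carrow 10, Brisco 2, Eskel 2, Farrow 2, Arden 3, Dorne 2.
Carrow gets 9 under Hamilton and 10 under Webster.

Webster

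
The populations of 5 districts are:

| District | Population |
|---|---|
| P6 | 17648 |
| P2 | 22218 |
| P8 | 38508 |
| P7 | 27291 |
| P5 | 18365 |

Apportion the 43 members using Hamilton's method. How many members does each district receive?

P6=6; P2=8; P8=13; P7=10; P5=6

Standard divisor: 124030 ÷ 43 ≈ 2884.419.
Standard quotas: P6 6.1184, P2 7.7028, P8 13.3504, P7 9.4615, P5 6.3670.
Lower quotas: P6 6, P2 7, P8 13, P7 9, P5 6 (sum 41, leaving 2 seats).
Remainders in descending order: P2 0.7028, P7 0.4615, P5 0.3670, P8 0.3504, P6 0.1184.
Largest remainders: P2, P7 receive the extra seats.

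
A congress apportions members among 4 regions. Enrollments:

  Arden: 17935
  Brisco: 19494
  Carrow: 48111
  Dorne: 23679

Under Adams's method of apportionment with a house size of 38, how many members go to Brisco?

Standard divisor 109219/38 ≈ 2874.184; standard quotas: Arden 6.240, Brisco 6.782, Carrow 16.739, Dorne 8.239.
Rounding up gives 7, 7, 17, 9 = 40 seats, so the divisor must be adjusted.
With modified divisor 3000: modified quotas Arden 5.978, Brisco 6.498, Carrow 16.037, Dorne 7.893.
Rounding up: Arden 6, Brisco 7, Carrow 17, Dorne 8 (total 38).
Brisco receives 7.

7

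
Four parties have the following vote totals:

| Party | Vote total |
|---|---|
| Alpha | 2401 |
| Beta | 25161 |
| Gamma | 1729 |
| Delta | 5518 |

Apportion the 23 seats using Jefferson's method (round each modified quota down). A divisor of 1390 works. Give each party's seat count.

Alpha 1, Beta 18, Gamma 1, Delta 3

With modified divisor 1390: modified quotas Alpha 1.727, Beta 18.101, Gamma 1.244, Delta 3.970.
Rounding down: Alpha 1, Beta 18, Gamma 1, Delta 3 (total 23).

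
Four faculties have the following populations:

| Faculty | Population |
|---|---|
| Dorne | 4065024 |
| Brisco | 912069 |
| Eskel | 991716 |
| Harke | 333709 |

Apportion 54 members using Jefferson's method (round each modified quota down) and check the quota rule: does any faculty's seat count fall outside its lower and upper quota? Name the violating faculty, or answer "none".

Dorne

Standard quotas: Dorne 34.829, Brisco 7.815, Eskel 8.497, Harke 2.859.
Jefferson allocation: Dorne 36, Brisco 8, Eskel 8, Harke 2.
Dorne has quota 34.829 (lower 34, upper 35) but receives 36 — outside the quota interval.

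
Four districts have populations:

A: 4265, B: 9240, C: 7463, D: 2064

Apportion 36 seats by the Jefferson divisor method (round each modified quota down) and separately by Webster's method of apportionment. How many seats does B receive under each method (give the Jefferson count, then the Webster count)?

Jefferson: A 6, B 15, C 12, D 3.
Webster: A 7, B 14, C 12, D 3.
B gets 15 under Jefferson and 14 under Webster.

15 and 14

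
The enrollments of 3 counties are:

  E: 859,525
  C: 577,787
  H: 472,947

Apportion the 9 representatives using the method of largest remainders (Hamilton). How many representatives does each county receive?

Total 1910259; standard divisor 1910259/9 = 212251.
Standard quotas: E 4.0496, C 2.7222, H 2.2282.
Lower quotas: E 4, C 2, H 2 (sum 8, leaving 1 seat).
Remainders in descending order: C 0.7222, H 0.2282, E 0.0496.
The surplus seat goes to C.

E: 4, C: 3, H: 2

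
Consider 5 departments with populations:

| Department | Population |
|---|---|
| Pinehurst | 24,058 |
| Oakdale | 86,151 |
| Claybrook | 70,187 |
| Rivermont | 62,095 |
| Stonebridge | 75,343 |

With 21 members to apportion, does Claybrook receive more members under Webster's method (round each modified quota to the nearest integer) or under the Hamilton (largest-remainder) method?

Webster: Pinehurst 2, Oakdale 6, Claybrook 4, Rivermont 4, Stonebridge 5.
Hamilton: Pinehurst 1, Oakdale 6, Claybrook 5, Rivermont 4, Stonebridge 5.
Claybrook gets 4 under Webster and 5 under Hamilton.

Hamilton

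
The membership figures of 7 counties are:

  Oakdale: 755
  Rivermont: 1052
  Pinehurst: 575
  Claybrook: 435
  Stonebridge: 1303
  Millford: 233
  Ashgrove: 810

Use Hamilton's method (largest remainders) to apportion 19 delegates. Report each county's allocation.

Standard divisor: 5163 ÷ 19 ≈ 271.737.
Standard quotas: Oakdale 2.778, Rivermont 3.871, Pinehurst 2.116, Claybrook 1.601, Stonebridge 4.795, Millford 0.857, Ashgrove 2.981.
Lower quotas: Oakdale 2, Rivermont 3, Pinehurst 2, Claybrook 1, Stonebridge 4, Millford 0, Ashgrove 2 (sum 14, leaving 5 seats).
Remainders in descending order: Ashgrove 0.981, Rivermont 0.871, Millford 0.857, Stonebridge 0.795, Oakdale 0.778, Claybrook 0.601, Pinehurst 0.116.
The surplus seats go to Ashgrove, Rivermont, Millford, Stonebridge, Oakdale.

Oakdale 3, Rivermont 4, Pinehurst 2, Claybrook 1, Stonebridge 5, Millford 1, Ashgrove 3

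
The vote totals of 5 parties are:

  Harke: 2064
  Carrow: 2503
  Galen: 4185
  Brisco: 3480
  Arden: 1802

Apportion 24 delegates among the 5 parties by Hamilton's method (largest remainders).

The standard divisor is 14034/24 ≈ 584.75.
Standard quotas: Harke 3.530, Carrow 4.280, Galen 7.157, Brisco 5.951, Arden 3.082.
Lower quotas: Harke 3, Carrow 4, Galen 7, Brisco 5, Arden 3 (sum 22, leaving 2 seats).
Remainders in descending order: Brisco 0.951, Harke 0.530, Carrow 0.280, Galen 0.157, Arden 0.082.
Largest remainders: Brisco, Harke receive the extra seats.

Harke 4, Carrow 4, Galen 7, Brisco 6, Arden 3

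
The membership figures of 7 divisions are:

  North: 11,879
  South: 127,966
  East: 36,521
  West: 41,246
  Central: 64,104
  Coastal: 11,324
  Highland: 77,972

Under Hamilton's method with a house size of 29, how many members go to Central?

5

The standard divisor is 371012/29 ≈ 12793.517.
Standard quotas: North 0.9285, South 10.0024, East 2.8546, West 3.2240, Central 5.0107, Coastal 0.8851, Highland 6.0946.
Lower quotas: North 0, South 10, East 2, West 3, Central 5, Coastal 0, Highland 6 (sum 26, leaving 3 seats).
Remainders in descending order: North 0.9285, Coastal 0.8851, East 0.8546, West 0.2240, Highland 0.0946, Central 0.0107, South 0.0024.
Largest remainders: North, Coastal, East receive the extra seats.
Central receives 5.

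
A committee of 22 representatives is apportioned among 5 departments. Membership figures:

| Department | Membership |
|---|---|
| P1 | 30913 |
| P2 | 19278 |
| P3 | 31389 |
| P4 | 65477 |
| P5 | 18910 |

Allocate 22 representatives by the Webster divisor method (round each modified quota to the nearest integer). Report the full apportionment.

P1: 4, P2: 3, P3: 4, P4: 9, P5: 2

Standard divisor 165967/22 ≈ 7543.955; standard quotas: P1 4.098, P2 2.555, P3 4.161, P4 8.679, P5 2.507.
Rounding to the nearest integer gives 4, 3, 4, 9, 3 = 23 seats, so the divisor must be adjusted.
With modified divisor 7630: modified quotas P1 4.052, P2 2.527, P3 4.114, P4 8.582, P5 2.478.
Rounding to the nearest integer: P1 4, P2 3, P3 4, P4 9, P5 2 (total 22).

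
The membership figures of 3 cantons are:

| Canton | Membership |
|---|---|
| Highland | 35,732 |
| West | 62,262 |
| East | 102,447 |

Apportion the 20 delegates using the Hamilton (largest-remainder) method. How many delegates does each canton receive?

Highland: 4, West: 6, East: 10

Standard divisor: 200441 ÷ 20 ≈ 10022.05.
Standard quotas: Highland 3.5653, West 6.2125, East 10.2222.
Lower quotas: Highland 3, West 6, East 10 (sum 19, leaving 1 seat).
Remainders in descending order: Highland 0.5653, East 0.2222, West 0.2125.
Largest remainder: Highland receives the extra seat.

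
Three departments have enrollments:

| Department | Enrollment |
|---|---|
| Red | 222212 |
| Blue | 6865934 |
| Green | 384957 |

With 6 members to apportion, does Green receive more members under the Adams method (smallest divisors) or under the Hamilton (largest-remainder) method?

Adams: Red 1, Blue 4, Green 1.
Hamilton: Red 0, Blue 6, Green 0.
Green gets 1 under Adams and 0 under Hamilton.

Adams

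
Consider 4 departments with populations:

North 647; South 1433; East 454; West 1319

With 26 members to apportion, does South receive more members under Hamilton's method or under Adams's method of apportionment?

Hamilton

Hamilton: North 4, South 10, East 3, West 9.
Adams: North 5, South 9, East 3, West 9.
South gets 10 under Hamilton and 9 under Adams.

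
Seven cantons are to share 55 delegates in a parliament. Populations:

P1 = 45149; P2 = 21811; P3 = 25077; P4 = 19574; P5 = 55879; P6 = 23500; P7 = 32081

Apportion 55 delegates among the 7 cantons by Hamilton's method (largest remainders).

P1 11, P2 5, P3 6, P4 5, P5 14, P6 6, P7 8

Standard divisor: 223071 ÷ 55 ≈ 4055.836.
Standard quotas: P1 11.1319, P2 5.3777, P3 6.1829, P4 4.8261, P5 13.7774, P6 5.7941, P7 7.9098.
Lower quotas: P1 11, P2 5, P3 6, P4 4, P5 13, P6 5, P7 7 (sum 51, leaving 4 seats).
Remainders in descending order: P7 0.9098, P4 0.8261, P6 0.7941, P5 0.7774, P2 0.3777, P3 0.1829, P1 0.1319.
Largest remainders: P7, P4, P6, P5 receive the extra seats.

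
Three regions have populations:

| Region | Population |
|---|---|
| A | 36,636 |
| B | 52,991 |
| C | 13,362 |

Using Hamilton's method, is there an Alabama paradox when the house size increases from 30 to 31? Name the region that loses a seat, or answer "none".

At 30 seats: A 11, B 15, C 4.
At 31 seats: A 11, B 16, C 4.
No region's allocation decreased.

none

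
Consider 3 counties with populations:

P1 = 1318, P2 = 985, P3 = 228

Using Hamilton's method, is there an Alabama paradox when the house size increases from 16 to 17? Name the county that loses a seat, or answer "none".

At 16 seats: P1 8, P2 6, P3 2.
At 17 seats: P1 9, P2 7, P3 1.
P3 drops from 2 to 1.

P3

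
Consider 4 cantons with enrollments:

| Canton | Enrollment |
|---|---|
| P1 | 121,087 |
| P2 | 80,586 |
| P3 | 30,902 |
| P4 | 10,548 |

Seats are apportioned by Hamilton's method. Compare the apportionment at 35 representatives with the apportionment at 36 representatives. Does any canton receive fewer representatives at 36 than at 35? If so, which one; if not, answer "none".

At 35 seats: P1 17, P2 12, P3 4, P4 2.
At 36 seats: P1 18, P2 12, P3 5, P4 1.
P4 drops from 2 to 1.

P4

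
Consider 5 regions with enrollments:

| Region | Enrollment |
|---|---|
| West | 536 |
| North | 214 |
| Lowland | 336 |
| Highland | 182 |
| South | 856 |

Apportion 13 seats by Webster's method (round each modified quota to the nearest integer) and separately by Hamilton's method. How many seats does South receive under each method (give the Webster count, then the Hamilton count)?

6 and 5

Webster: West 3, North 1, Lowland 2, Highland 1, South 6.
Hamilton: West 3, North 2, Lowland 2, Highland 1, South 5.
South gets 6 under Webster and 5 under Hamilton.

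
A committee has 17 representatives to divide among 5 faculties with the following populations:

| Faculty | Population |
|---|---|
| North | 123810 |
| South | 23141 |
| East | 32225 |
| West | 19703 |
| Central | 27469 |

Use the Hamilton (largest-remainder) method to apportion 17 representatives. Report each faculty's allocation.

Standard divisor: 226348 ÷ 17 ≈ 13314.588.
Standard quotas: North 9.2988, South 1.7380, East 2.4203, West 1.4798, Central 2.0631.
Lower quotas: North 9, South 1, East 2, West 1, Central 2 (sum 15, leaving 2 seats).
Remainders in descending order: South 0.7380, West 0.4798, East 0.4203, North 0.2988, Central 0.0631.
The surplus seats go to South, West.

North 9; South 2; East 2; West 2; Central 2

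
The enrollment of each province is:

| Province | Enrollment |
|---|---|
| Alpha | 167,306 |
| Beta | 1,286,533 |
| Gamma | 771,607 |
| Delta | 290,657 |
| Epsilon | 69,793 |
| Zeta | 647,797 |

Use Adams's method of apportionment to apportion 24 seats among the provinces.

Standard divisor 3233693/24 ≈ 134737.208; standard quotas: Alpha 1.242, Beta 9.548, Gamma 5.727, Delta 2.157, Epsilon 0.518, Zeta 4.808.
Rounding up gives 2, 10, 6, 3, 1, 5 = 27 seats, so the divisor must be adjusted.
With modified divisor 157600: modified quotas Alpha 1.062, Beta 8.163, Gamma 4.896, Delta 1.844, Epsilon 0.443, Zeta 4.110.
Rounding up: Alpha 2, Beta 9, Gamma 5, Delta 2, Epsilon 1, Zeta 5 (total 24).

Alpha=2; Beta=9; Gamma=5; Delta=2; Epsilon=1; Zeta=5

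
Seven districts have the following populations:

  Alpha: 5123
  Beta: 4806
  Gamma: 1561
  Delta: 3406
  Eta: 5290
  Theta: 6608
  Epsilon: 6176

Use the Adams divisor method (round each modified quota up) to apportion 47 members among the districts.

Alpha=7; Beta=7; Gamma=3; Delta=5; Eta=7; Theta=9; Epsilon=9

Standard divisor 32970/47 ≈ 701.489; standard quotas: Alpha 7.303, Beta 6.851, Gamma 2.225, Delta 4.855, Eta 7.541, Theta 9.420, Epsilon 8.804.
Rounding up gives 8, 7, 3, 5, 8, 10, 9 = 50 seats, so the divisor must be adjusted.
With modified divisor 760: modified quotas Alpha 6.741, Beta 6.324, Gamma 2.054, Delta 4.482, Eta 6.961, Theta 8.695, Epsilon 8.126.
Rounding up: Alpha 7, Beta 7, Gamma 3, Delta 5, Eta 7, Theta 9, Epsilon 9 (total 47).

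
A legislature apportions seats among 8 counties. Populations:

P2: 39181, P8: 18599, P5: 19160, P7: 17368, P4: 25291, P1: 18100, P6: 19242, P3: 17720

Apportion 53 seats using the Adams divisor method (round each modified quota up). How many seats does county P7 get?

5

Standard divisor 174661/53 ≈ 3295.491; standard quotas: P2 11.889, P8 5.644, P5 5.814, P7 5.270, P4 7.674, P1 5.492, P6 5.839, P3 5.377.
Rounding up gives 12, 6, 6, 6, 8, 6, 6, 6 = 56 seats, so the divisor must be adjusted.
With modified divisor 3600: modified quotas P2 10.884, P8 5.166, P5 5.322, P7 4.824, P4 7.025, P1 5.028, P6 5.345, P3 4.922.
Rounding up: P2 11, P8 6, P5 6, P7 5, P4 8, P1 6, P6 6, P3 5 (total 53).
P7 receives 5.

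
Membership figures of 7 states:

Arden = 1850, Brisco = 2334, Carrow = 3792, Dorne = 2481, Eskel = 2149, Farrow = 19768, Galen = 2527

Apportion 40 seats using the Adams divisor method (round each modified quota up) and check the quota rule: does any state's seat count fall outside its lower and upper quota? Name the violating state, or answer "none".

Standard quotas: Arden 2.120, Brisco 2.675, Carrow 4.346, Dorne 2.843, Eskel 2.463, Farrow 22.656, Galen 2.896.
Adams allocation: Arden 2, Brisco 3, Carrow 5, Dorne 3, Eskel 3, Farrow 21, Galen 3.
Farrow has quota 22.656 (lower 22, upper 23) but receives 21 — outside the quota interval.

Farrow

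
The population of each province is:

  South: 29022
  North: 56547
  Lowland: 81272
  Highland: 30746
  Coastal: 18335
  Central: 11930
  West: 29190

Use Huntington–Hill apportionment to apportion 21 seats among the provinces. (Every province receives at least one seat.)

With divisor 12546: modified quotas South 2.313, North 4.507, Lowland 6.478, Highland 2.451, Coastal 1.461, Central 0.951, West 2.327.
Geometric-mean thresholds: South √(2·3)=2.449, North √(4·5)=4.472, Lowland √(6·7)=6.481, Highland √(2·3)=2.449, Coastal √(1·2)=1.414, Central (min 1), West √(2·3)=2.449.
Each quota rounded against its threshold gives South 2, North 5, Lowland 6, Highland 3, Coastal 2, Central 1, West 2 (total 21).

South=2, North=5, Lowland=6, Highland=3, Coastal=2, Central=1, West=2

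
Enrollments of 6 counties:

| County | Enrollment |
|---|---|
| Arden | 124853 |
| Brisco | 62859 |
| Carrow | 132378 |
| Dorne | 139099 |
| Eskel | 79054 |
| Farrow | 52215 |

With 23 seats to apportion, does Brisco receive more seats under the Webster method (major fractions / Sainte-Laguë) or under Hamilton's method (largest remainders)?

Webster: Arden 5, Brisco 2, Carrow 5, Dorne 6, Eskel 3, Farrow 2.
Hamilton: Arden 5, Brisco 3, Carrow 5, Dorne 5, Eskel 3, Farrow 2.
Brisco gets 2 under Webster and 3 under Hamilton.

Hamilton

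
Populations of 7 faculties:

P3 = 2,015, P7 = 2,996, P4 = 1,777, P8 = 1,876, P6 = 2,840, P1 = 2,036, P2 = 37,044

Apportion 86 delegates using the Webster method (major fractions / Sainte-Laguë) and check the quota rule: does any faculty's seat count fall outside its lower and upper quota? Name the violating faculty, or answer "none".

Standard quotas: P3 3.426, P7 5.094, P4 3.021, P8 3.189, P6 4.828, P1 3.461, P2 62.980.
Webster allocation: P3 3, P7 5, P4 3, P8 3, P6 5, P1 3, P2 64.
P2 has quota 62.980 (lower 62, upper 63) but receives 64 — outside the quota interval.

P2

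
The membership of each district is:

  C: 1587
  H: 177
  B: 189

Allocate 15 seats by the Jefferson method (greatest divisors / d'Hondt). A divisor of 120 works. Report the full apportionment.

C 13; H 1; B 1

With modified divisor 120: modified quotas C 13.225, H 1.475, B 1.575.
Rounding down: C 13, H 1, B 1 (total 15).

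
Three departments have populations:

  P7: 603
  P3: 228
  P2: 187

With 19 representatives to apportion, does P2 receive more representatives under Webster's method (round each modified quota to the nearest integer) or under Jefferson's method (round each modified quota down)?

Webster: P7 11, P3 4, P2 4.
Jefferson: P7 12, P3 4, P2 3.
P2 gets 4 under Webster and 3 under Jefferson.

Webster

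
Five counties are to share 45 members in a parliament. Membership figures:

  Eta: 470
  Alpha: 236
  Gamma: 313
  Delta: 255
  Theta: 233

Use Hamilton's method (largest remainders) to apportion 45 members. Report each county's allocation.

Eta 14, Alpha 7, Gamma 9, Delta 8, Theta 7

Standard divisor: 1507 ÷ 45 ≈ 33.489.
Standard quotas: Eta 14.035, Alpha 7.047, Gamma 9.346, Delta 7.614, Theta 6.958.
Lower quotas: Eta 14, Alpha 7, Gamma 9, Delta 7, Theta 6 (sum 43, leaving 2 seats).
Remainders in descending order: Theta 0.958, Delta 0.614, Gamma 0.346, Alpha 0.047, Eta 0.035.
Largest remainders: Theta, Delta receive the extra seats.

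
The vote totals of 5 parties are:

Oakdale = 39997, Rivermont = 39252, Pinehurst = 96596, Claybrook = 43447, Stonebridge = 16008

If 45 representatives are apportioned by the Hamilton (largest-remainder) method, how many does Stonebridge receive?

Standard divisor: 235300 ÷ 45 ≈ 5228.889.
Standard quotas: Oakdale 7.6492, Rivermont 7.5068, Pinehurst 18.4735, Claybrook 8.3090, Stonebridge 3.0615.
Lower quotas: Oakdale 7, Rivermont 7, Pinehurst 18, Claybrook 8, Stonebridge 3 (sum 43, leaving 2 seats).
Remainders in descending order: Oakdale 0.6492, Rivermont 0.5068, Pinehurst 0.4735, Claybrook 0.3090, Stonebridge 0.0615.
Largest remainders: Oakdale, Rivermont receive the extra seats.
Stonebridge receives 3.

3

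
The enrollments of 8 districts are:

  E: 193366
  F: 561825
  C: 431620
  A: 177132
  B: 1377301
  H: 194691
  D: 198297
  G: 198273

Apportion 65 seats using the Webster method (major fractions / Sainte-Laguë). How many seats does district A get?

3

Standard divisor 3332505/65 ≈ 51269.308; standard quotas: E 3.772, F 10.958, C 8.419, A 3.455, B 26.864, H 3.797, D 3.868, G 3.867.
Rounding to the nearest integer gives E 4, F 11, C 8, A 3, B 27, H 4, D 4, G 4 — total 65, matching the house size, so no adjustment is needed.
A receives 3.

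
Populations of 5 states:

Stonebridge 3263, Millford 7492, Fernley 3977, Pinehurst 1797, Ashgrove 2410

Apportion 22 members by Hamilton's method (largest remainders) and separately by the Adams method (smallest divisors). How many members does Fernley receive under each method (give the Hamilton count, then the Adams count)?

4 and 5

Hamilton: Stonebridge 4, Millford 9, Fernley 4, Pinehurst 2, Ashgrove 3.
Adams: Stonebridge 4, Millford 8, Fernley 5, Pinehurst 2, Ashgrove 3.
Fernley gets 4 under Hamilton and 5 under Adams.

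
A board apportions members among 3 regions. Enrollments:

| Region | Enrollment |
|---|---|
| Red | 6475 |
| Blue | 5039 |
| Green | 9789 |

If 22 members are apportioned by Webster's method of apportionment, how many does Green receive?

10

Standard divisor 21303/22 ≈ 968.318; standard quotas: Red 6.687, Blue 5.204, Green 10.109.
Rounding to the nearest integer gives Red 7, Blue 5, Green 10 — total 22, matching the house size, so no adjustment is needed.
Green receives 10.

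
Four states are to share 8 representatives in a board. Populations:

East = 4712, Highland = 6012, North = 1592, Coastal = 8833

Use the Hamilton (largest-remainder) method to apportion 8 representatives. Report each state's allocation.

Standard divisor: 21149 ÷ 8 ≈ 2643.625.
Standard quotas: East 1.7824, Highland 2.2742, North 0.6022, Coastal 3.3412.
Lower quotas: East 1, Highland 2, North 0, Coastal 3 (sum 6, leaving 2 seats).
Remainders in descending order: East 0.7824, North 0.6022, Coastal 0.3412, Highland 0.2742.
The surplus seats go to East, North.

East 2, Highland 2, North 1, Coastal 3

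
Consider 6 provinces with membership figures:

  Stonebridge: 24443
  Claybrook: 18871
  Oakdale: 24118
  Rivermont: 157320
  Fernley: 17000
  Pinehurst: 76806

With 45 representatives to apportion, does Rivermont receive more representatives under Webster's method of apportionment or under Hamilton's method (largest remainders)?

Webster

Webster: Stonebridge 3, Claybrook 3, Oakdale 3, Rivermont 23, Fernley 2, Pinehurst 11.
Hamilton: Stonebridge 4, Claybrook 3, Oakdale 3, Rivermont 22, Fernley 2, Pinehurst 11.
Rivermont gets 23 under Webster and 22 under Hamilton.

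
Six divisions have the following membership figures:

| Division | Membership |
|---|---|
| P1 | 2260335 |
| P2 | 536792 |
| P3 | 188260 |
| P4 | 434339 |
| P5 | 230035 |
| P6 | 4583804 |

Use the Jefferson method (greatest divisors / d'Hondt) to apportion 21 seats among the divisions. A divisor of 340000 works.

With modified divisor 340000: modified quotas P1 6.648, P2 1.579, P3 0.554, P4 1.277, P5 0.677, P6 13.482.
Rounding down: P1 6, P2 1, P3 0, P4 1, P5 0, P6 13 (total 21).

P1 6; P2 1; P3 0; P4 1; P5 0; P6 13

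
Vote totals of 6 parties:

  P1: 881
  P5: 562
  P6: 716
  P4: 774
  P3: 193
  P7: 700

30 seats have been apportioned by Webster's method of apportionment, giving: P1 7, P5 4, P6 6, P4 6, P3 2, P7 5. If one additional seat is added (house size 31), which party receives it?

Priority for the next seat is population ÷ (current seats + 0.5).
Priorities: P1 117.467, P5 124.889, P6 110.154, P4 119.077, P3 77.200, P7 127.273.
Highest priority: P7.

P7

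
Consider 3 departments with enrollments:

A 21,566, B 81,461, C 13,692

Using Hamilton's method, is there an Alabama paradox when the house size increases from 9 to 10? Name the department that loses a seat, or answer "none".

none

At 9 seats: A 2, B 6, C 1.
At 10 seats: A 2, B 7, C 1.
No department's allocation decreased.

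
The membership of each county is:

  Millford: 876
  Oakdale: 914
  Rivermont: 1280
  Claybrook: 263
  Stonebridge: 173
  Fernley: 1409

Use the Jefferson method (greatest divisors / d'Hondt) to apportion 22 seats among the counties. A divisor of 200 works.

Millford 4, Oakdale 4, Rivermont 6, Claybrook 1, Stonebridge 0, Fernley 7

With modified divisor 200: modified quotas Millford 4.380, Oakdale 4.570, Rivermont 6.400, Claybrook 1.315, Stonebridge 0.865, Fernley 7.045.
Rounding down: Millford 4, Oakdale 4, Rivermont 6, Claybrook 1, Stonebridge 0, Fernley 7 (total 22).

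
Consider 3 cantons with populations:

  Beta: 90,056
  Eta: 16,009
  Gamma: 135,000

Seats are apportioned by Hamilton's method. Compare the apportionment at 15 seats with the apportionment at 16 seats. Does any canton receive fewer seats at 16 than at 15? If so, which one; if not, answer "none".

At 15 seats: Beta 6, Eta 1, Gamma 8.
At 16 seats: Beta 6, Eta 1, Gamma 9.
No canton's allocation decreased.

none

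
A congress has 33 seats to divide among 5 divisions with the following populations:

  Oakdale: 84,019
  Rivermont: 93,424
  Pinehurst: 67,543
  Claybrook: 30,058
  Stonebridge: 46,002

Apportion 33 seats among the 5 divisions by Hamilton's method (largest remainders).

Standard divisor: 321046 ÷ 33 ≈ 9728.667.
Standard quotas: Oakdale 8.6362, Rivermont 9.6030, Pinehurst 6.9427, Claybrook 3.0896, Stonebridge 4.7285.
Lower quotas: Oakdale 8, Rivermont 9, Pinehurst 6, Claybrook 3, Stonebridge 4 (sum 30, leaving 3 seats).
Remainders in descending order: Pinehurst 0.9427, Stonebridge 0.7285, Oakdale 0.6362, Rivermont 0.6030, Claybrook 0.0896.
The surplus seats go to Pinehurst, Stonebridge, Oakdale.

Oakdale 9, Rivermont 9, Pinehurst 7, Claybrook 3, Stonebridge 5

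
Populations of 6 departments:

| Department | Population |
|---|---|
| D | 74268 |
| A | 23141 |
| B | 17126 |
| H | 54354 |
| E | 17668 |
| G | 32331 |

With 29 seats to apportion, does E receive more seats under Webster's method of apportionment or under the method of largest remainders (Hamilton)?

Webster: D 10, A 3, B 2, H 8, E 2, G 4.
Hamilton: D 10, A 3, B 2, H 7, E 3, G 4.
E gets 2 under Webster and 3 under Hamilton.

Hamilton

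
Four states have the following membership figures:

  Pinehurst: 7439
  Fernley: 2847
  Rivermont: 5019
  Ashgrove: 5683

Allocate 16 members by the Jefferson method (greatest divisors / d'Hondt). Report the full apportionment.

Standard divisor 20988/16 ≈ 1311.75; standard quotas: Pinehurst 5.671, Fernley 2.170, Rivermont 3.826, Ashgrove 4.332.
Rounding down gives 5, 2, 3, 4 = 14 seats, so the divisor must be adjusted.
With modified divisor 1200: modified quotas Pinehurst 6.199, Fernley 2.373, Rivermont 4.183, Ashgrove 4.736.
Rounding down: Pinehurst 6, Fernley 2, Rivermont 4, Ashgrove 4 (total 16).

Pinehurst: 6, Fernley: 2, Rivermont: 4, Ashgrove: 4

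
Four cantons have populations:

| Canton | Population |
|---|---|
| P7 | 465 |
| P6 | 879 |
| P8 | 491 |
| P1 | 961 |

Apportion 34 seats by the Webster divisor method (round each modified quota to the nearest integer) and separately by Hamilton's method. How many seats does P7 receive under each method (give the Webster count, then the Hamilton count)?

6 and 5

Webster: P7 6, P6 11, P8 6, P1 11.
Hamilton: P7 5, P6 11, P8 6, P1 12.
P7 gets 6 under Webster and 5 under Hamilton.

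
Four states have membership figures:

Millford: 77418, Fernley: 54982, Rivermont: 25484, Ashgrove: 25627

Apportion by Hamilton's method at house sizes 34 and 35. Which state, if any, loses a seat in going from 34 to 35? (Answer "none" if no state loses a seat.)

At 34 seats: Millford 14, Fernley 10, Rivermont 5, Ashgrove 5.
At 35 seats: Millford 15, Fernley 10, Rivermont 5, Ashgrove 5.
No state's allocation decreased.

none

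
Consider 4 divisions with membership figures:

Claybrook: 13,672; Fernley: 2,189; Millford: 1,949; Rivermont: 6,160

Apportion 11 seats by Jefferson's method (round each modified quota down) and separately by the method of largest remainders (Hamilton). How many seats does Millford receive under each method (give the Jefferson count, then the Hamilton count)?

0 and 1

Jefferson: Claybrook 7, Fernley 1, Millford 0, Rivermont 3.
Hamilton: Claybrook 6, Fernley 1, Millford 1, Rivermont 3.
Millford gets 0 under Jefferson and 1 under Hamilton.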